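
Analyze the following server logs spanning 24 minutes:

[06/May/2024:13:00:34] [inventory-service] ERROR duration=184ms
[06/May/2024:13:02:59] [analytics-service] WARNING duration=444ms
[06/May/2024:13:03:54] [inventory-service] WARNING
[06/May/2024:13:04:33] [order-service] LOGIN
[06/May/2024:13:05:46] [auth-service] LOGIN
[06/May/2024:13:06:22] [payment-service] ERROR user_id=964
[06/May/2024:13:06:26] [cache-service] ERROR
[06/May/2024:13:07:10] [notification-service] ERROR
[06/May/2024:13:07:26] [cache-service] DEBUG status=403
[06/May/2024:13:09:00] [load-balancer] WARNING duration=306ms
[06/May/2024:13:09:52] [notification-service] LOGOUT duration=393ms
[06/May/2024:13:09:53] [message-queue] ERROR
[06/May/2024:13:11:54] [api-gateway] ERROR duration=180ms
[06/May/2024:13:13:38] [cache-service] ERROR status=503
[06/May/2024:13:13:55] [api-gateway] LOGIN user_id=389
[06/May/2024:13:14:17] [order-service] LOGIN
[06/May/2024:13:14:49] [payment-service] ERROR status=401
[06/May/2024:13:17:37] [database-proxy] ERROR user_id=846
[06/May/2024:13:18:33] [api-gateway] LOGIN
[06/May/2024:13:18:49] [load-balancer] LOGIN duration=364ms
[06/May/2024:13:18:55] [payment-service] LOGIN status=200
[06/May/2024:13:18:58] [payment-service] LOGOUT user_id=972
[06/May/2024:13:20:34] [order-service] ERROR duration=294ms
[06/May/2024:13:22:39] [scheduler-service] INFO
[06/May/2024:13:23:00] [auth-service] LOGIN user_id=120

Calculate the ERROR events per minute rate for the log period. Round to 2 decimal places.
0.42

To calculate the rate:

1. Count total ERROR events: 10
2. Total time period: 24 minutes
3. Rate = 10 / 24 = 0.42 events per minute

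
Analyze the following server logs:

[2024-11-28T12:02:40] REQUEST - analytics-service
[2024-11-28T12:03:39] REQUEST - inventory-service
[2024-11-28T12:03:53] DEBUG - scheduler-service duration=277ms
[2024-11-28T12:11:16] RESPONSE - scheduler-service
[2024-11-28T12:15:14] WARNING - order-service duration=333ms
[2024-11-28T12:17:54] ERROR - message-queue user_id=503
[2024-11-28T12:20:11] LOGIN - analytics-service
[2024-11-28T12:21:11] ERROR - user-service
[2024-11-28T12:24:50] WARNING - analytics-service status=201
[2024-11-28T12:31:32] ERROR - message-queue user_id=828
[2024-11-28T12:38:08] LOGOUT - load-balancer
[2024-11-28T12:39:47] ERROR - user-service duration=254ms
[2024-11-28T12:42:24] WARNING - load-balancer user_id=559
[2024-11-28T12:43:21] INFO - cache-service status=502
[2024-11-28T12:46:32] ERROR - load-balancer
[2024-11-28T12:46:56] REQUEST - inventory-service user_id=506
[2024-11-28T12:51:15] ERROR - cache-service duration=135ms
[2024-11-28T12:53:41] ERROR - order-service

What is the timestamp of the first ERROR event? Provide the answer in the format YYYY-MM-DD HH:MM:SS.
2024-11-28 12:17:54

To find the first event:

1. Filter for all ERROR events
2. Sort by timestamp
3. Select the first one
4. Timestamp: 2024-11-28 12:17:54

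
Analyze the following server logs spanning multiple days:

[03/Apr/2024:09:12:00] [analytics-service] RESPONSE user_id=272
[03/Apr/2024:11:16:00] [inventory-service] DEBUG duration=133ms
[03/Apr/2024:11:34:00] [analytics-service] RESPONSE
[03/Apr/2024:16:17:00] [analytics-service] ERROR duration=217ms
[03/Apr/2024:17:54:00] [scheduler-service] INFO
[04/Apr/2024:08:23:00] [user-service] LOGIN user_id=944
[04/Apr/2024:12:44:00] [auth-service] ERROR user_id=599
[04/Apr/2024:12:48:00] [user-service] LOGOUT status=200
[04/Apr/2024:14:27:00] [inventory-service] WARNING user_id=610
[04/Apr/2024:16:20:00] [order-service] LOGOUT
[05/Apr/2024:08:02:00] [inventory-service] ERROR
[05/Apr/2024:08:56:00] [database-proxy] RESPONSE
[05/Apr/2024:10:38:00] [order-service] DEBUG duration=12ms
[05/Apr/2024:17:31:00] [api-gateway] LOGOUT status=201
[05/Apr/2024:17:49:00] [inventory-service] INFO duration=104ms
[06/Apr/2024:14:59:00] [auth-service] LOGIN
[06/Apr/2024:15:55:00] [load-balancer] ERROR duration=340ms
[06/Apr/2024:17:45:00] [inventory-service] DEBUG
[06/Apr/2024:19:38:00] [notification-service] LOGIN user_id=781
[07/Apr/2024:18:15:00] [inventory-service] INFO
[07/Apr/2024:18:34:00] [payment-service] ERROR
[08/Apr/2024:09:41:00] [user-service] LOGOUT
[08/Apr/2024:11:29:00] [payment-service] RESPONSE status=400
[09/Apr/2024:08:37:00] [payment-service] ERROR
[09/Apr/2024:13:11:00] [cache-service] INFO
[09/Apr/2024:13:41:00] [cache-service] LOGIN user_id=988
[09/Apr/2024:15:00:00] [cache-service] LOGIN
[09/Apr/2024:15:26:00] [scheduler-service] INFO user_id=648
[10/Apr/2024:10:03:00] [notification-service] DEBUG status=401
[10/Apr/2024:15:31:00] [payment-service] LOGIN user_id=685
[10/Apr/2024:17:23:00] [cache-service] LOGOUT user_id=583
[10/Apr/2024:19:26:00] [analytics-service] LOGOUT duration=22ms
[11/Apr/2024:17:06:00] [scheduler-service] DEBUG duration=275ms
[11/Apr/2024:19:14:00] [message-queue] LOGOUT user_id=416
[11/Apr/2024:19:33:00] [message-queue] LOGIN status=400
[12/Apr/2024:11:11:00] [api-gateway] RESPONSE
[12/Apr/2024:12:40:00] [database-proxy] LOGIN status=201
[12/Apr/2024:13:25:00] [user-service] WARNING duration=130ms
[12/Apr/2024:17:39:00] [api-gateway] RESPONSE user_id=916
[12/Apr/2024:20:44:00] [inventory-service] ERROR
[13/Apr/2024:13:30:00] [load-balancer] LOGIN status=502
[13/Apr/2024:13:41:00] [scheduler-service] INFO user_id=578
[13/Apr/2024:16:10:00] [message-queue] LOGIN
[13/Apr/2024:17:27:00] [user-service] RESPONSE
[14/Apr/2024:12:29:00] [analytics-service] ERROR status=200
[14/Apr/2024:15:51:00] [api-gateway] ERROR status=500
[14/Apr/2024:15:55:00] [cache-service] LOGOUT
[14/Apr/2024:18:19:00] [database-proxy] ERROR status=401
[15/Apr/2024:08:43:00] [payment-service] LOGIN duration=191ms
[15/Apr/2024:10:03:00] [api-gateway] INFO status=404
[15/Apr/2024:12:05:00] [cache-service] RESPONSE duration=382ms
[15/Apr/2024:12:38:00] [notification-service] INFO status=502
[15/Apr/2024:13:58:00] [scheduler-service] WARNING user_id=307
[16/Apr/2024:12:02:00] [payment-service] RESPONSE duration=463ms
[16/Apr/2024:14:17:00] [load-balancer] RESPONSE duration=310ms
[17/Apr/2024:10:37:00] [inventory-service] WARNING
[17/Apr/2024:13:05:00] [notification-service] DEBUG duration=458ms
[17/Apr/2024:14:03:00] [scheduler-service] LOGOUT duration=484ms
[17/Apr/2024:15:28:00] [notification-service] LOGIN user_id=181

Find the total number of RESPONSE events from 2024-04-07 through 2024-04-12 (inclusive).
3

To filter by date range:

1. Date range: 2024-04-07 through 2024-04-12, both dates inclusive
2. Filter for RESPONSE events whose date falls in this range
3. Count matching events: 3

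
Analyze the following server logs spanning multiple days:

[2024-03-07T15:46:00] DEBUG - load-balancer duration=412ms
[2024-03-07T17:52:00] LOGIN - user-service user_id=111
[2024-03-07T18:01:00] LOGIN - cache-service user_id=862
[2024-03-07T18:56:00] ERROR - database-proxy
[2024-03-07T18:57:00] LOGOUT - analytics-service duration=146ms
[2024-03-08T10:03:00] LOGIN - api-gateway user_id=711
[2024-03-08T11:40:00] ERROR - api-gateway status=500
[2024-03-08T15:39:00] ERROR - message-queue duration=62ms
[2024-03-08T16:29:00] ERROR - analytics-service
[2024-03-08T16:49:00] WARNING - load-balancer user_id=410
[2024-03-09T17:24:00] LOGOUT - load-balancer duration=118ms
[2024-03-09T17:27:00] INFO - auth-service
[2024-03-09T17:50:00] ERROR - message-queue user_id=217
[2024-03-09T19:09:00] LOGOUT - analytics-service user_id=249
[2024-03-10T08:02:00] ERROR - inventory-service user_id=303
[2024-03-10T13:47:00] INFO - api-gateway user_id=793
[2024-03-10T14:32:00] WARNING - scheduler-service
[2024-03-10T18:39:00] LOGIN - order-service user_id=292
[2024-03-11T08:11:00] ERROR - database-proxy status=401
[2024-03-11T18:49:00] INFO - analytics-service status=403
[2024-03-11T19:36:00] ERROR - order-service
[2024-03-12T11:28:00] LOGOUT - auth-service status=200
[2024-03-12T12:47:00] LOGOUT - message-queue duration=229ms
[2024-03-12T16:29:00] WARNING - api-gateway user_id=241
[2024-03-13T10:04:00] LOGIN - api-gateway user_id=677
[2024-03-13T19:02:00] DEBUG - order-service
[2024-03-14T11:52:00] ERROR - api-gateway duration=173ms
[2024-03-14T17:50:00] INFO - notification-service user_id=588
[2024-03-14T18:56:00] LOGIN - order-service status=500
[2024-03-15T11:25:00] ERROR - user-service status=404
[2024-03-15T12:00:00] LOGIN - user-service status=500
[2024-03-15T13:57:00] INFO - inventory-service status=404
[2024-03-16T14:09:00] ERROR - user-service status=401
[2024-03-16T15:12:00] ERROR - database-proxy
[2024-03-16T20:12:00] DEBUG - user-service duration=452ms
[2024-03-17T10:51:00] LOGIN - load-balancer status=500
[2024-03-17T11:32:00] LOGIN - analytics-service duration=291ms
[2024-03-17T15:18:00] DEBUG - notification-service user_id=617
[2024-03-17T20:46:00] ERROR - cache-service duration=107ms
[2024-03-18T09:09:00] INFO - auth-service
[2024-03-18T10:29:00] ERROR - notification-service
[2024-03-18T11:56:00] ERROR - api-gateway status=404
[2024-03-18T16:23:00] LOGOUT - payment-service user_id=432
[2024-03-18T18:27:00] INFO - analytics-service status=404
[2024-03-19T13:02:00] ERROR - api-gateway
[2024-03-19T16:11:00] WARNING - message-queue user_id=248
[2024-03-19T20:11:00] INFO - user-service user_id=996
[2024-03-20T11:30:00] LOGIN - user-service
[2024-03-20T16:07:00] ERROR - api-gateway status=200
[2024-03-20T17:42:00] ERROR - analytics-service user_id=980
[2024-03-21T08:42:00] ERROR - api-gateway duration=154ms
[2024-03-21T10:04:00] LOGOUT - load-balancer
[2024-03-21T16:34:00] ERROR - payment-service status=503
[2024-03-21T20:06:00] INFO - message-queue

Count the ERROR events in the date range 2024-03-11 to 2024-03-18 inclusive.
9

To filter by date range:

1. Date range: 2024-03-11 through 2024-03-18, both dates inclusive
2. Filter for ERROR events whose date falls in this range
3. Count matching events: 9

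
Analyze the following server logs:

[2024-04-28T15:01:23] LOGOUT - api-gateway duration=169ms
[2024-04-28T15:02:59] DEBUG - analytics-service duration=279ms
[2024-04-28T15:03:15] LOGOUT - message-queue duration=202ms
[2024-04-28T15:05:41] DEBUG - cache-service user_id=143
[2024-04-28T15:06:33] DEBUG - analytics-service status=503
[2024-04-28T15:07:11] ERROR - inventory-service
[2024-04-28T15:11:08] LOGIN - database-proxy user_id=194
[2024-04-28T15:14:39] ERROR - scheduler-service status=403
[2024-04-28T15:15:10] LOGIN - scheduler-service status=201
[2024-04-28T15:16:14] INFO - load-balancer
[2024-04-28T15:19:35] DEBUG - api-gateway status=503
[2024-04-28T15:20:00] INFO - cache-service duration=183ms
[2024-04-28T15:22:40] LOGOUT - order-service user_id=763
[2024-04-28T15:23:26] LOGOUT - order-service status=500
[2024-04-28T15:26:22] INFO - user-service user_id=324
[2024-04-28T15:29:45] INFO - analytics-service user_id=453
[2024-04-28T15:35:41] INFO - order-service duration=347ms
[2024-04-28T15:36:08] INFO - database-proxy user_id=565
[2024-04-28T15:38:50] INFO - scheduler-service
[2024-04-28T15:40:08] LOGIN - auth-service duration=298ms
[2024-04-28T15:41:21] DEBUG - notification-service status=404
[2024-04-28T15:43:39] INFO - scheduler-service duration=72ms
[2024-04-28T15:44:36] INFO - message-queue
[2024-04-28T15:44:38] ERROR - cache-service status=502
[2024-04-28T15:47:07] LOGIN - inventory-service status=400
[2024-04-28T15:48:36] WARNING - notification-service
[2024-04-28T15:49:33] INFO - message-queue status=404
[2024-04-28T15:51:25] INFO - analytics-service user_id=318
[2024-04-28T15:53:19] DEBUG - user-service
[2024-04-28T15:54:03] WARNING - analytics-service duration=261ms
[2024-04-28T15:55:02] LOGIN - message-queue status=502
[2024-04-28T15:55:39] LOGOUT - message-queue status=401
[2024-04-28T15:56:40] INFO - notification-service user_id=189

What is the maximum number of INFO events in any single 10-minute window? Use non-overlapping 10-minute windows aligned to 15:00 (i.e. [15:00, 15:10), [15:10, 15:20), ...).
3

To find the burst window:

1. Divide the log period into non-overlapping 10-minute windows starting at 15:00
2. Count INFO events in each window
3. Find the window with maximum count
4. Maximum events in a window: 3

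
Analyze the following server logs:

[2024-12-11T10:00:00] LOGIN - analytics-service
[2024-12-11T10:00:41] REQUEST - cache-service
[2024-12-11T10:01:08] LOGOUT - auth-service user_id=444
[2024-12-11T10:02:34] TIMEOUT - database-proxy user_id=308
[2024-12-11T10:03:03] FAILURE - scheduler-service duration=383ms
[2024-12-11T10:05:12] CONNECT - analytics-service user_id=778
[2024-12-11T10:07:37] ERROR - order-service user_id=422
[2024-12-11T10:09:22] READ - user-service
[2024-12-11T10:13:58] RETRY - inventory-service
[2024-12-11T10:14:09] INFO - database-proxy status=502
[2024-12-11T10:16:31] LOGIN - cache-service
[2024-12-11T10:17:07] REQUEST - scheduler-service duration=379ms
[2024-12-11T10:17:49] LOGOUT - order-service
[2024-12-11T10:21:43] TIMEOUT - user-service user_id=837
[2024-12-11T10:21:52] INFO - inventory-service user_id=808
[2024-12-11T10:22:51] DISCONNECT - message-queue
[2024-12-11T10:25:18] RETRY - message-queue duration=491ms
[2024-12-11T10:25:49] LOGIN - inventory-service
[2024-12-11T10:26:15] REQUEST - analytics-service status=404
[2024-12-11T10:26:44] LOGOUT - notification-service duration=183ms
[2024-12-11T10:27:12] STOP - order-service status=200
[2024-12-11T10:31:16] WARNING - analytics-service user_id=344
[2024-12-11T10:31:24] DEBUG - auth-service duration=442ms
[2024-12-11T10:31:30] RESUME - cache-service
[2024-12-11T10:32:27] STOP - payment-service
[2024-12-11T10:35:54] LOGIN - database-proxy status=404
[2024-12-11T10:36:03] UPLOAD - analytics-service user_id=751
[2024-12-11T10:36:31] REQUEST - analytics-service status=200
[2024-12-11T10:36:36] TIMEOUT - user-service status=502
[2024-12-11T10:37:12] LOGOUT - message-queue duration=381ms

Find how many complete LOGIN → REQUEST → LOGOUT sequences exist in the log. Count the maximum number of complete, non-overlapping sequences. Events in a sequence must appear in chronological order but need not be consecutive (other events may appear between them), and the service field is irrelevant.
4

To count sequences:

1. Look for pattern: LOGIN → REQUEST → LOGOUT
2. Greedily scan the log in chronological order, matching each sequence element in turn (ignoring service)
3. Each time the full pattern completes, increment the count and restart matching from the next event
4. Complete non-overlapping sequences found: 4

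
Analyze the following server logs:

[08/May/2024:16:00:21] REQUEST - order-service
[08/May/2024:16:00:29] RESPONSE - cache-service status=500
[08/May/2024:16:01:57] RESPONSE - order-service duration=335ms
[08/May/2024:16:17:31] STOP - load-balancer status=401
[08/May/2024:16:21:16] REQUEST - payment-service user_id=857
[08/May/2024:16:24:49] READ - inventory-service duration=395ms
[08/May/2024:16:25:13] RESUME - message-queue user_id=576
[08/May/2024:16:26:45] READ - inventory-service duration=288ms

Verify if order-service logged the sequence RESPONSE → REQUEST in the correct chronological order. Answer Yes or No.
No

To verify sequence order:

1. Find all events in sequence RESPONSE → REQUEST for order-service
2. Extract their timestamps
3. Check if timestamps are in ascending order
4. Result: No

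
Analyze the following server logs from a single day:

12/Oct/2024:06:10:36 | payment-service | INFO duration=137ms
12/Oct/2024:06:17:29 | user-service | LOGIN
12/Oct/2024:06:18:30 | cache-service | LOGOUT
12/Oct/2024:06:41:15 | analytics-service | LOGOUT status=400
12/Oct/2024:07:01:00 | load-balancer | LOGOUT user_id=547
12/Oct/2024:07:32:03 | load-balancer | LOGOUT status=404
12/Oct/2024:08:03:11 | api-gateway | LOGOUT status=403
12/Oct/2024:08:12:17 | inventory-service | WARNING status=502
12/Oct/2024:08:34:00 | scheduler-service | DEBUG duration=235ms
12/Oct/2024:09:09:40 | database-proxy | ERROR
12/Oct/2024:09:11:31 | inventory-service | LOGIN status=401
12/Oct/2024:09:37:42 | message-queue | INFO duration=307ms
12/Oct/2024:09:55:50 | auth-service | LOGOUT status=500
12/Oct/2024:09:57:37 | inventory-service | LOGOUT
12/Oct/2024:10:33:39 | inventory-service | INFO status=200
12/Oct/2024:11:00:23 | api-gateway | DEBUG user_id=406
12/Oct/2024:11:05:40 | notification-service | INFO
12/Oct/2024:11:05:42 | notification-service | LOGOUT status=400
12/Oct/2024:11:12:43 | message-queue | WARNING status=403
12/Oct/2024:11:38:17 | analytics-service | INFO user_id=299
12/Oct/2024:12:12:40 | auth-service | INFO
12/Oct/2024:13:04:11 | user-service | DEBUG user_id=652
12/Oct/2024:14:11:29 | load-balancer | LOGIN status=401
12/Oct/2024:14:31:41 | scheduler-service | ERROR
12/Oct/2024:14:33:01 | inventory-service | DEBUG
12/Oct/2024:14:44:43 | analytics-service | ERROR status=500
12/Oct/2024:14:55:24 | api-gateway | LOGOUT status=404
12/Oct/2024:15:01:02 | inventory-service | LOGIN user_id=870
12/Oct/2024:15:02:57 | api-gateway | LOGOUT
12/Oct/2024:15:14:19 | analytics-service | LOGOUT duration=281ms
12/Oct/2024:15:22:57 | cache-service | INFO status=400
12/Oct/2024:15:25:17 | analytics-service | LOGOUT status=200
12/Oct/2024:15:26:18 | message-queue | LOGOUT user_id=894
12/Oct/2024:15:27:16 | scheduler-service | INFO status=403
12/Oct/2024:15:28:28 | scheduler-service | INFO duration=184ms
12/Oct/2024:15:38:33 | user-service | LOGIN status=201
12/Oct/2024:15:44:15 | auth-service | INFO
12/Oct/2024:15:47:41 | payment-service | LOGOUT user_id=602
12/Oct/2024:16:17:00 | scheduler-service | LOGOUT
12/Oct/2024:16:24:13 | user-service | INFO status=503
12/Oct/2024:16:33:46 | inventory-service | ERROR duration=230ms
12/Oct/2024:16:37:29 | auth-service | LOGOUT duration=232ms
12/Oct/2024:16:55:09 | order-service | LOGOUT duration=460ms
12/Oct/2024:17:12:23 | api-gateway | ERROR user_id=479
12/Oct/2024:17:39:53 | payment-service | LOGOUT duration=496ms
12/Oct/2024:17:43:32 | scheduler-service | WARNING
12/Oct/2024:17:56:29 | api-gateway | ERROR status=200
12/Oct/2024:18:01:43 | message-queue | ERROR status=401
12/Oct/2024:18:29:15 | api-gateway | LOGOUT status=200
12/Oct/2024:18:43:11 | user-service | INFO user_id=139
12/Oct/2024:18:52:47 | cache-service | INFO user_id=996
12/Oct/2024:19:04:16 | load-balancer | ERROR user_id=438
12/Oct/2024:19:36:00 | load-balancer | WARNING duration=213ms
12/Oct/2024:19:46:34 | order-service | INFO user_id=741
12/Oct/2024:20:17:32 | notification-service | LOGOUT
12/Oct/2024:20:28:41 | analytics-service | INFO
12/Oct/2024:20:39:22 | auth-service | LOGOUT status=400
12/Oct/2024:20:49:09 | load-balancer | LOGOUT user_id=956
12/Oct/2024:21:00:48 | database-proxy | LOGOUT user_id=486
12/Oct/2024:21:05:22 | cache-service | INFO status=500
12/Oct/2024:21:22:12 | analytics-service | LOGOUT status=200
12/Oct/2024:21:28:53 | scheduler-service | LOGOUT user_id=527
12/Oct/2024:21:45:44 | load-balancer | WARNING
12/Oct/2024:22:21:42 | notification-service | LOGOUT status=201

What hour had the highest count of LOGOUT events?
15

To find the peak hour:

1. Group all LOGOUT events by hour
2. Count events in each hour
3. Find hour with maximum count
4. Peak hour: 15 (with 5 events)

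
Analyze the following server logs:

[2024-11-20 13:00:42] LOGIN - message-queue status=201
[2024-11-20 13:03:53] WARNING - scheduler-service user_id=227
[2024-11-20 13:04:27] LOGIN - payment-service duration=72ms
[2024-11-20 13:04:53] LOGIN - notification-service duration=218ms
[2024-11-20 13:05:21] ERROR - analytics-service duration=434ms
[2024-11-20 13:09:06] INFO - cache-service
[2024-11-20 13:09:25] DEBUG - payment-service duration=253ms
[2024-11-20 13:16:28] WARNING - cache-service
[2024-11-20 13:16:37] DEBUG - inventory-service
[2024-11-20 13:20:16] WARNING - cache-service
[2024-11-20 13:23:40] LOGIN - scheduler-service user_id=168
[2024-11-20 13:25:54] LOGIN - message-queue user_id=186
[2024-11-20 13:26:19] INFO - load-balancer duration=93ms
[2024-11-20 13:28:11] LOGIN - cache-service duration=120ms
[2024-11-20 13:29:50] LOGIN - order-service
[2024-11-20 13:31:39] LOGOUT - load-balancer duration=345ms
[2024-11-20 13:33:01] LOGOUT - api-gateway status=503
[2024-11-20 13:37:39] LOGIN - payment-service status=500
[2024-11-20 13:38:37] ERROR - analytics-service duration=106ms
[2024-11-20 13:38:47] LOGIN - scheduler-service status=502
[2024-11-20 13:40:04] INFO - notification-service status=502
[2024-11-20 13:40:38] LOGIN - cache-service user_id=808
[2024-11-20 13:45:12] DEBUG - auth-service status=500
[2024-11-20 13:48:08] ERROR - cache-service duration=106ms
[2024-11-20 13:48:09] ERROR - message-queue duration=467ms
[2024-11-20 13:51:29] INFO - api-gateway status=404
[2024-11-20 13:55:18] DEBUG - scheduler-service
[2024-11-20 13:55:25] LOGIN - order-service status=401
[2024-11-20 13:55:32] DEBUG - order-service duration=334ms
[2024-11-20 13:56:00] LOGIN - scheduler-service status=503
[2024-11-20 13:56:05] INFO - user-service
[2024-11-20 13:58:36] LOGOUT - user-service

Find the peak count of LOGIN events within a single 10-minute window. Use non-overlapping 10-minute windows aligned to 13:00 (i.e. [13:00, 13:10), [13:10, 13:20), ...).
4

To find the burst window:

1. Divide the log period into non-overlapping 10-minute windows starting at 13:00
2. Count LOGIN events in each window
3. Find the window with maximum count
4. Maximum events in a window: 4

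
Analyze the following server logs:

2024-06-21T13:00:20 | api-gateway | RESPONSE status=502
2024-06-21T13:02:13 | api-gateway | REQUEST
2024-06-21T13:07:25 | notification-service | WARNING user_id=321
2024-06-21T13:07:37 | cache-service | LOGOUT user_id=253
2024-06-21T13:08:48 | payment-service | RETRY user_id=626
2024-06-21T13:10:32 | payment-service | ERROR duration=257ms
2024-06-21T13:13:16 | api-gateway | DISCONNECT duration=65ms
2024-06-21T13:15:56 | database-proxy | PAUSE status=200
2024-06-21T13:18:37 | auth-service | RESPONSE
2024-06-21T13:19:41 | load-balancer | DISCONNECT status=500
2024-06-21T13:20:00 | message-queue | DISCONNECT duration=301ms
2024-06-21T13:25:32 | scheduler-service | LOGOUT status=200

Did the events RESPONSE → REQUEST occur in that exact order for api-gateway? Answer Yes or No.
Yes

To verify sequence order:

1. Find all events in sequence RESPONSE → REQUEST for api-gateway
2. Extract their timestamps
3. Check if timestamps are in ascending order
4. Result: Yes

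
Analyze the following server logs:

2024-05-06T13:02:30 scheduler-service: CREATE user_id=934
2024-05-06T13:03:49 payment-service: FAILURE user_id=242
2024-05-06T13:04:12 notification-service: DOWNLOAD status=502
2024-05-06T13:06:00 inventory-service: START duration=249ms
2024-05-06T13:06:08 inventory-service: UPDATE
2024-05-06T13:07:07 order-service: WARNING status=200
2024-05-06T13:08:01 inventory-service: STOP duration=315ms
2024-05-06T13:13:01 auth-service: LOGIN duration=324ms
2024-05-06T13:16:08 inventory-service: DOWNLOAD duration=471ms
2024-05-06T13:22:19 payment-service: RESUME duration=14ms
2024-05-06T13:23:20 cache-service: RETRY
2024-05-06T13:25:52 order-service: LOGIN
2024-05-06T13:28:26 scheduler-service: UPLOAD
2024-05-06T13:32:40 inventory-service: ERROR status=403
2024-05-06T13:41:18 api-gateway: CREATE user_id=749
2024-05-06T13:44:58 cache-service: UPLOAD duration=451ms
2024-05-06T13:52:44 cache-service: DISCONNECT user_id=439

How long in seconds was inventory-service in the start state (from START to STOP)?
121

To calculate state duration:

1. Find START event for inventory-service: 2024-05-06T13:06:00
2. Find STOP event for inventory-service: 2024-05-06T13:08:01
3. Calculate duration: 2024-05-06T13:08:01 - 2024-05-06T13:06:00 = 121 seconds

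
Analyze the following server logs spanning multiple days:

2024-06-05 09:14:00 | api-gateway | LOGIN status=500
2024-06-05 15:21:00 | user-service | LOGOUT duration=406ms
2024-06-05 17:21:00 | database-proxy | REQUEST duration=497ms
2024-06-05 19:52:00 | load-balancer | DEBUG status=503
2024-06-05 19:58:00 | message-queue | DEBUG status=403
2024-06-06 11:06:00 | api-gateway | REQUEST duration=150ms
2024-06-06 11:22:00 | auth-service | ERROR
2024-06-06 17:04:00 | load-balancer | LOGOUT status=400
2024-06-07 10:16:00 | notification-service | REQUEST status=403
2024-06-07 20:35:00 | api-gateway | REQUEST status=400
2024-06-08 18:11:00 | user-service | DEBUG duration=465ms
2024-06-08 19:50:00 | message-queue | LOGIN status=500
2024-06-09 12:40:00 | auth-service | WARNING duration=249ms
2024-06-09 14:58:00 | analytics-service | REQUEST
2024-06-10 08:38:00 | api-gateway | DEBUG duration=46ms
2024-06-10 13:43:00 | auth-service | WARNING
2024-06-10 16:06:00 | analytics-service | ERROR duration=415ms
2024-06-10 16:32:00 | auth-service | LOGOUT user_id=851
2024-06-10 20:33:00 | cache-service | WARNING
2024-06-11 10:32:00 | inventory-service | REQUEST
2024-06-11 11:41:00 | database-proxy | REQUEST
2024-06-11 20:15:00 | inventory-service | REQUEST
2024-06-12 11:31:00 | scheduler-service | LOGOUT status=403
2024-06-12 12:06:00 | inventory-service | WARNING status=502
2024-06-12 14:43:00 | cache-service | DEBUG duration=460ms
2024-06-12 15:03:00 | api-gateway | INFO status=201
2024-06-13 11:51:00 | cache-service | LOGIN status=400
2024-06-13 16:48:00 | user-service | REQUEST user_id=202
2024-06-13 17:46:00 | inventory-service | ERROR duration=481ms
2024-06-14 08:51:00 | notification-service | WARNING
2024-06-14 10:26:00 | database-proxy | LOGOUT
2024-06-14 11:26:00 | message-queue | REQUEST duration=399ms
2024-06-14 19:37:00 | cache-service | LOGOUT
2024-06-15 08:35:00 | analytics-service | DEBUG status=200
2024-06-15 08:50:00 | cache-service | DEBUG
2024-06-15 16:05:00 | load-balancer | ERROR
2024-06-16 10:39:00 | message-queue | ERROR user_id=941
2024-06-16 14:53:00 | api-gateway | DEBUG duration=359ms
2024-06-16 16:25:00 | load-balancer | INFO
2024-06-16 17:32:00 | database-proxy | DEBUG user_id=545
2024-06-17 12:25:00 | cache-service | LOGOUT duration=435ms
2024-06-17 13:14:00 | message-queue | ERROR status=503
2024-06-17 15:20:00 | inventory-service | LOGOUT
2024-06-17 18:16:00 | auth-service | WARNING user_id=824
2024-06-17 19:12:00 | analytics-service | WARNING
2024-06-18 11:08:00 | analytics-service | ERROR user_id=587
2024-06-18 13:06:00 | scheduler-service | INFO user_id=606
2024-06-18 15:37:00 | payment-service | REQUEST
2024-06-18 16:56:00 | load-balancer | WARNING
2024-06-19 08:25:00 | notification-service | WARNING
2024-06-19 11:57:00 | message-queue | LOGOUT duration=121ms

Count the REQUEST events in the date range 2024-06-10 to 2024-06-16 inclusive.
5

To filter by date range:

1. Date range: 2024-06-10 through 2024-06-16, both dates inclusive
2. Filter for REQUEST events whose date falls in this range
3. Count matching events: 5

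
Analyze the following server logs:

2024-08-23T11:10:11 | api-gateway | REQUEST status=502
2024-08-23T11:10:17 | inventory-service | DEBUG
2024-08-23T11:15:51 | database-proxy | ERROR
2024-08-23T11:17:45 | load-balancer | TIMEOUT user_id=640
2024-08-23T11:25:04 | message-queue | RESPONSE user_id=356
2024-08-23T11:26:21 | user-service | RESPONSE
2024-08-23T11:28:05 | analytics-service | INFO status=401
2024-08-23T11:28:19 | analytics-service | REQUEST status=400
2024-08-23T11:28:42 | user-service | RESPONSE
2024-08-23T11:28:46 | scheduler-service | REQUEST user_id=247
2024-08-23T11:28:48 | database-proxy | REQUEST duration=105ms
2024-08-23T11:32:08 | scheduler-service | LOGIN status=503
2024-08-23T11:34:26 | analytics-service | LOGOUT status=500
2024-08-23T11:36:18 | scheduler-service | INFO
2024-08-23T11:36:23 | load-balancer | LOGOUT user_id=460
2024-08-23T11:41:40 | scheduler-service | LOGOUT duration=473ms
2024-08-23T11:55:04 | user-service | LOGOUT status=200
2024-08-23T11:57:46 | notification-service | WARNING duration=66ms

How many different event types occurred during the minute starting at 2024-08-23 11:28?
3

To count unique event types:

1. Filter events in the minute starting at 2024-08-23 11:28
2. Extract event types from matching entries
3. Count unique types: 3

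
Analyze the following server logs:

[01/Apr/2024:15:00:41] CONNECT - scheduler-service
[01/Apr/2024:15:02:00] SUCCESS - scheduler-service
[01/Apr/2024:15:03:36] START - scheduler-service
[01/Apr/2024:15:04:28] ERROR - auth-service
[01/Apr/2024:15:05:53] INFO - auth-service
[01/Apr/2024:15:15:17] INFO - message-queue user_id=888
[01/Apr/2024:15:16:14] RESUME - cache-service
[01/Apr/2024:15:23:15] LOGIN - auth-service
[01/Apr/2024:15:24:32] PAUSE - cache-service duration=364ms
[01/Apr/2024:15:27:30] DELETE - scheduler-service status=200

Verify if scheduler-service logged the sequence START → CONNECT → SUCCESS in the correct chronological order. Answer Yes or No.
No

To verify sequence order:

1. Find all events in sequence START → CONNECT → SUCCESS for scheduler-service
2. Extract their timestamps
3. Check if timestamps are in ascending order
4. Result: No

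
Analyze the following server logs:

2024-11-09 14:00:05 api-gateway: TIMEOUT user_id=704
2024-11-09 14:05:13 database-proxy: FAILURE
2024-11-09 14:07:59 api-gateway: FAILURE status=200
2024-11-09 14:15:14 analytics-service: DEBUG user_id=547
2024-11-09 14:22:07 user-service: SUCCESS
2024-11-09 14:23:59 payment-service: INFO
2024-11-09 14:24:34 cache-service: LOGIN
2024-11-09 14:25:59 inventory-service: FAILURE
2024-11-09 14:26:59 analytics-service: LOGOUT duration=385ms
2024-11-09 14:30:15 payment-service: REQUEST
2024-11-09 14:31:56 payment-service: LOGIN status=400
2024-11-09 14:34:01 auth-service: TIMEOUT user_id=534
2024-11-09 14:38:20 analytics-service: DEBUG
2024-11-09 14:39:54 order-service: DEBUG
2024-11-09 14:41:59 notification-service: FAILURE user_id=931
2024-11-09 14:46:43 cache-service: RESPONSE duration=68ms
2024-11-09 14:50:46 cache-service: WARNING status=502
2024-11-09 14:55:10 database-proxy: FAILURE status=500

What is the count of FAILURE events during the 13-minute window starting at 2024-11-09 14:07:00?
1

To count events in the time window:

1. Window boundaries: 2024-11-09 14:07:00 to 2024-11-09 14:20:00
2. Filter for FAILURE events within this window
3. Count matching events: 1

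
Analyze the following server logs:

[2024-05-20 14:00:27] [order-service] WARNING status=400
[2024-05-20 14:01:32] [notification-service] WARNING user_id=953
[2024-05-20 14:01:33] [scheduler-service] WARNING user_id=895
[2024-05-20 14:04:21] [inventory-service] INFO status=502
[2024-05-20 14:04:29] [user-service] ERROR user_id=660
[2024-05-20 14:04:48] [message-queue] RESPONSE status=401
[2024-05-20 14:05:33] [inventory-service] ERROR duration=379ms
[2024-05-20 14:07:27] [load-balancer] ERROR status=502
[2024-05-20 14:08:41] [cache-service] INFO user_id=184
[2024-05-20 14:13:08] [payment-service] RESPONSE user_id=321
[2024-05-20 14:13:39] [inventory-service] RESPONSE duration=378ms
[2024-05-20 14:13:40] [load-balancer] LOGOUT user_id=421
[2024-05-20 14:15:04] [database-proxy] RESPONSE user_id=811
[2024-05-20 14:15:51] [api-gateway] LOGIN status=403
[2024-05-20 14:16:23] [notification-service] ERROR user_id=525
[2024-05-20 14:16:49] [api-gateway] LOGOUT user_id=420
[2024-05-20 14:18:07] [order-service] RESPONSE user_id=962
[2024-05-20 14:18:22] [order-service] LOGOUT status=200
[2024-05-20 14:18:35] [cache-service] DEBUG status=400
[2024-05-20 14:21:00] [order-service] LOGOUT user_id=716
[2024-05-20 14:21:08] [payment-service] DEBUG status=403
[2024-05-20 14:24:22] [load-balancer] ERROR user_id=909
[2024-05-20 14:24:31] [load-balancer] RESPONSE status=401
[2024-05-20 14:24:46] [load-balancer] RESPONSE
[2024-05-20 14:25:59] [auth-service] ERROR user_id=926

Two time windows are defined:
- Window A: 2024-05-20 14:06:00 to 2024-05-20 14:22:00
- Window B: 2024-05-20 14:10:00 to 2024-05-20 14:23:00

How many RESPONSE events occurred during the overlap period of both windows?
4

To find overlap events:

1. Window A: 2024-05-20 14:06:00 to 2024-05-20 14:22:00
2. Window B: 2024-05-20 14:10:00 to 2024-05-20 14:23:00
3. Overlap period: 2024-05-20 14:10:00 to 2024-05-20 14:22:00
4. Count RESPONSE events in overlap: 4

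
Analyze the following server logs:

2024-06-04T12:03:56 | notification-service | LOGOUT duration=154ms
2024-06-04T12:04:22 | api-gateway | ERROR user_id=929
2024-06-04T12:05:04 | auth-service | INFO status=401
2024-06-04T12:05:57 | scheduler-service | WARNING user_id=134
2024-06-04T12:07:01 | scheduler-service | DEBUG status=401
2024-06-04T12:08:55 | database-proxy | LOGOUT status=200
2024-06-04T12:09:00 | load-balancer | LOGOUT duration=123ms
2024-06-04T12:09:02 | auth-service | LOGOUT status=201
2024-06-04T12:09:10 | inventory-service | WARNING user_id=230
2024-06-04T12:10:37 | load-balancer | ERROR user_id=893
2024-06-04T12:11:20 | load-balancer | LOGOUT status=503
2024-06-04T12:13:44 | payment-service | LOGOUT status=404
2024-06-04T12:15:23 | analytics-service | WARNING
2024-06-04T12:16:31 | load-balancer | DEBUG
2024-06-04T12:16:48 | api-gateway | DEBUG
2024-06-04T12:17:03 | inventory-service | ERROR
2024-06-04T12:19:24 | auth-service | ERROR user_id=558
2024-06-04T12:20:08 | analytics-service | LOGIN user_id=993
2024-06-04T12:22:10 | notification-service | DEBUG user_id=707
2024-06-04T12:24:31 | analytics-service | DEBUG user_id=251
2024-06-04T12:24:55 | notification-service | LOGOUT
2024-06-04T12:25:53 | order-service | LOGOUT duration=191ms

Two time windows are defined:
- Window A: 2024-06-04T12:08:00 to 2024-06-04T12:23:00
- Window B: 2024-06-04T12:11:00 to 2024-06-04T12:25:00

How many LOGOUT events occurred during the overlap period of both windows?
2

To find overlap events:

1. Window A: 2024-06-04T12:08:00 to 2024-06-04T12:23:00
2. Window B: 2024-06-04T12:11:00 to 2024-06-04T12:25:00
3. Overlap period: 2024-06-04T12:11:00 to 2024-06-04T12:23:00
4. Count LOGOUT events in overlap: 2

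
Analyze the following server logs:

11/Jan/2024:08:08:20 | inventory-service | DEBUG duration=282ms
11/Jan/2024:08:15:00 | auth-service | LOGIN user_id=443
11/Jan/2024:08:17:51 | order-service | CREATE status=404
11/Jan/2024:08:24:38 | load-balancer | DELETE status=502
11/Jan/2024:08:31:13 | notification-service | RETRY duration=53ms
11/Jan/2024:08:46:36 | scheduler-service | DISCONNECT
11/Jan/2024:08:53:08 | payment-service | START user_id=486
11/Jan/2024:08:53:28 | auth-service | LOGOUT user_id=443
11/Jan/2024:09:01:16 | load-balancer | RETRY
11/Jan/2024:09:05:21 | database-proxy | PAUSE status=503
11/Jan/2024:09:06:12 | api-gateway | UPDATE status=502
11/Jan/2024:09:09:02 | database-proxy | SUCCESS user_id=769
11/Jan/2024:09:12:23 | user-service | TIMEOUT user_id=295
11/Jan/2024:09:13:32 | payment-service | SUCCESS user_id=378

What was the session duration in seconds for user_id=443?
2308

To calculate session duration:

1. Find LOGIN event for user_id=443: 11/Jan/2024:08:15:00
2. Find LOGOUT event for user_id=443: 11/Jan/2024:08:53:28
3. Session duration: 11/Jan/2024:08:53:28 - 11/Jan/2024:08:15:00 = 2308 seconds (38 minutes)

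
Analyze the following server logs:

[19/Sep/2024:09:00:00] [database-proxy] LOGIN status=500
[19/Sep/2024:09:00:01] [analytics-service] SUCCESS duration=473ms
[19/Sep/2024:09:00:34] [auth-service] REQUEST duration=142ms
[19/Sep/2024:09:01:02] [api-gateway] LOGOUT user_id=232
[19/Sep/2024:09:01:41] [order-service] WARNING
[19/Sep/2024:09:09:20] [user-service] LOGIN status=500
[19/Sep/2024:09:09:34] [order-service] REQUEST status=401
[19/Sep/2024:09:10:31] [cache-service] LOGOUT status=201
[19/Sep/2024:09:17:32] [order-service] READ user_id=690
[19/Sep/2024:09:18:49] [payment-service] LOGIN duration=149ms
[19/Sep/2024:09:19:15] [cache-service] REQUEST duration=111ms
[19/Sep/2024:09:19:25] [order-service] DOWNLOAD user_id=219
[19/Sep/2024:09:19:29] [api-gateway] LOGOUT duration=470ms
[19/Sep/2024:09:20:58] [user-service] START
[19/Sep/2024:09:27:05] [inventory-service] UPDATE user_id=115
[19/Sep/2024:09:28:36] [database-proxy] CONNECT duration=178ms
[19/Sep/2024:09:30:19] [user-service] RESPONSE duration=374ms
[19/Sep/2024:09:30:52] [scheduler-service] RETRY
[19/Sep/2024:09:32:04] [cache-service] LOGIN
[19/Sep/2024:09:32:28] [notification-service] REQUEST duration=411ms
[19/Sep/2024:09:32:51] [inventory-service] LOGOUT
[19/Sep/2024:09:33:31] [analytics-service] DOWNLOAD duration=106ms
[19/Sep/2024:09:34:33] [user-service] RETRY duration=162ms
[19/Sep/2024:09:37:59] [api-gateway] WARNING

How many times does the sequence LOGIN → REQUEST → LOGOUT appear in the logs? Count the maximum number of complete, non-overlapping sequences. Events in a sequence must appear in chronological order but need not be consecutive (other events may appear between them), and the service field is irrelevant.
4

To count sequences:

1. Look for pattern: LOGIN → REQUEST → LOGOUT
2. Greedily scan the log in chronological order, matching each sequence element in turn (ignoring service)
3. Each time the full pattern completes, increment the count and restart matching from the next event
4. Complete non-overlapping sequences found: 4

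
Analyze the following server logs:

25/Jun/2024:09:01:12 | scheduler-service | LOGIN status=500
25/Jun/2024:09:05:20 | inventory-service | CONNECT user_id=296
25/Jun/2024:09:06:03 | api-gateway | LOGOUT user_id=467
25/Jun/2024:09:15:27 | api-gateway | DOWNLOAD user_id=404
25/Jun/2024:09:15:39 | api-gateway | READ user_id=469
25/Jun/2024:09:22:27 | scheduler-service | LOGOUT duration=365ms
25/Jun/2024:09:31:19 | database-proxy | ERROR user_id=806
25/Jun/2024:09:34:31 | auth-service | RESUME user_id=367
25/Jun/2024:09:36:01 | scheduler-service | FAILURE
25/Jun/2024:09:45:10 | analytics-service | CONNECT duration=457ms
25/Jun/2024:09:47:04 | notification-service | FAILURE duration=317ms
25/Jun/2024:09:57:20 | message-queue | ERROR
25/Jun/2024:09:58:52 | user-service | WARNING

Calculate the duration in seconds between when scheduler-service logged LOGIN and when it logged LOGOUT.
1275

To find the time between events:

1. Locate the first LOGIN event for scheduler-service: 25/Jun/2024:09:01:12
2. Locate the first LOGOUT event for scheduler-service: 25/Jun/2024:09:22:27
3. Calculate the difference: 25/Jun/2024:09:22:27 - 25/Jun/2024:09:01:12 = 1275 seconds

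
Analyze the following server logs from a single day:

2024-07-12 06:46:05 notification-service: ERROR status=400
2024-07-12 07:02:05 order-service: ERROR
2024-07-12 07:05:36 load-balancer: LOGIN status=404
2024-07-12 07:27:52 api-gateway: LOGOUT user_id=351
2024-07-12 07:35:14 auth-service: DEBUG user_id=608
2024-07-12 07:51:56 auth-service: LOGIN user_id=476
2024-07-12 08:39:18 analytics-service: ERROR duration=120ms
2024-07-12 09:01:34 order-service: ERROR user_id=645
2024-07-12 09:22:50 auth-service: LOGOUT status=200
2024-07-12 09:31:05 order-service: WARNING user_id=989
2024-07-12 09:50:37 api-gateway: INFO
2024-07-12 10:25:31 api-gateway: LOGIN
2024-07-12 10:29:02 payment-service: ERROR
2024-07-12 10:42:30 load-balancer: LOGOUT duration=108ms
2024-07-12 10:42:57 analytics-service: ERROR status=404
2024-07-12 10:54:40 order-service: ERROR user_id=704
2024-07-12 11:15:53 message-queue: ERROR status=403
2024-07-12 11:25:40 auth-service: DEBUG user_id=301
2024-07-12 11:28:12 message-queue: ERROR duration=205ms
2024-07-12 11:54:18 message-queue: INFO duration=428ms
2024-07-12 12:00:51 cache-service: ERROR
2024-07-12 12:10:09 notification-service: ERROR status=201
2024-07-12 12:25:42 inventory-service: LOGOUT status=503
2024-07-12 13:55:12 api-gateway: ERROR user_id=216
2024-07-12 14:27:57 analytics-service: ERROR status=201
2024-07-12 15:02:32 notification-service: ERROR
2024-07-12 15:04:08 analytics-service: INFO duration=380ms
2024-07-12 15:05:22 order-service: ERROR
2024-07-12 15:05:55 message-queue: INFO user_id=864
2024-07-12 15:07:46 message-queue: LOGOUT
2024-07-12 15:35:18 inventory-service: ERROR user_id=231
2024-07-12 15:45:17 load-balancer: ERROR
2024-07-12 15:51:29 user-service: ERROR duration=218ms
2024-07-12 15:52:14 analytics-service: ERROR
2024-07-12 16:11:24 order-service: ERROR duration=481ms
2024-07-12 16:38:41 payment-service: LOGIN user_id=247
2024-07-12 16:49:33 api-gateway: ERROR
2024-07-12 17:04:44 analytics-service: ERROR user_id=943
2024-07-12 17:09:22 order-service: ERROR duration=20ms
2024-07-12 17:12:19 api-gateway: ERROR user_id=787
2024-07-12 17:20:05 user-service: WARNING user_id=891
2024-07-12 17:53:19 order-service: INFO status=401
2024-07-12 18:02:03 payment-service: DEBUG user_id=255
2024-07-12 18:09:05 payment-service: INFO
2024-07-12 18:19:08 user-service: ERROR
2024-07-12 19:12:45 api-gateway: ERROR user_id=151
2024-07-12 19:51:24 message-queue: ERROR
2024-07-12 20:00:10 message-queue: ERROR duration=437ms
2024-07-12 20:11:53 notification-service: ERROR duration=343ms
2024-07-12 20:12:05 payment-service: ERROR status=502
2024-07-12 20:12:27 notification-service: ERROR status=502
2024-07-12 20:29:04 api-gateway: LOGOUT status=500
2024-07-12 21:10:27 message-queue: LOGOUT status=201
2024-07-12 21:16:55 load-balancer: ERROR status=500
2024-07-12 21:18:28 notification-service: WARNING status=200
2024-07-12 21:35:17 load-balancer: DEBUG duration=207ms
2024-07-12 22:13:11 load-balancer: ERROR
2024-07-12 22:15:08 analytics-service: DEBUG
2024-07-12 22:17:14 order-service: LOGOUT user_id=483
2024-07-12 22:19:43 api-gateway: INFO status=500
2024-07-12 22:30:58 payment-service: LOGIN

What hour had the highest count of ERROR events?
15

To find the peak hour:

1. Group all ERROR events by hour
2. Count events in each hour
3. Find hour with maximum count
4. Peak hour: 15 (with 6 events)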